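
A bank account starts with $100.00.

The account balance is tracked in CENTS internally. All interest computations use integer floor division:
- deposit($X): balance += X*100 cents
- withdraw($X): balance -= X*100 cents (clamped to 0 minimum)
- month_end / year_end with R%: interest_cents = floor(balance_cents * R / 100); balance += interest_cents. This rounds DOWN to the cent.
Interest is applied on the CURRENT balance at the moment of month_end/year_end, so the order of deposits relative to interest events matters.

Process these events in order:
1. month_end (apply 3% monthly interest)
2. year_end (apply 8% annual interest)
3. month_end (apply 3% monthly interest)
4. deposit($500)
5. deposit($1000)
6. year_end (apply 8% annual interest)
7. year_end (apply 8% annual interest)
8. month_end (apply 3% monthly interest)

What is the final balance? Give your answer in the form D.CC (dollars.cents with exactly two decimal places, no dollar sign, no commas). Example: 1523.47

Answer: 1939.71

Derivation:
After 1 (month_end (apply 3% monthly interest)): balance=$103.00 total_interest=$3.00
After 2 (year_end (apply 8% annual interest)): balance=$111.24 total_interest=$11.24
After 3 (month_end (apply 3% monthly interest)): balance=$114.57 total_interest=$14.57
After 4 (deposit($500)): balance=$614.57 total_interest=$14.57
After 5 (deposit($1000)): balance=$1614.57 total_interest=$14.57
After 6 (year_end (apply 8% annual interest)): balance=$1743.73 total_interest=$143.73
After 7 (year_end (apply 8% annual interest)): balance=$1883.22 total_interest=$283.22
After 8 (month_end (apply 3% monthly interest)): balance=$1939.71 total_interest=$339.71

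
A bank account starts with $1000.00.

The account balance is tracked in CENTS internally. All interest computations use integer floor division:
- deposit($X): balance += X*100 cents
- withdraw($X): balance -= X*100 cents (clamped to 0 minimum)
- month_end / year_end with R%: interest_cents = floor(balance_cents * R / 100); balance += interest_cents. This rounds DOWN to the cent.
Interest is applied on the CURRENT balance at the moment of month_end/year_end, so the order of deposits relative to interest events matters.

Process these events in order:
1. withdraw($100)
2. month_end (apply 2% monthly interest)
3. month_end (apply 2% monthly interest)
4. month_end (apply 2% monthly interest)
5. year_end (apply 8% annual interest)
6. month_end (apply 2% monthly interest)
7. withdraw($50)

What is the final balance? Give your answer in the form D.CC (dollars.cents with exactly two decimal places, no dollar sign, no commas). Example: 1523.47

After 1 (withdraw($100)): balance=$900.00 total_interest=$0.00
After 2 (month_end (apply 2% monthly interest)): balance=$918.00 total_interest=$18.00
After 3 (month_end (apply 2% monthly interest)): balance=$936.36 total_interest=$36.36
After 4 (month_end (apply 2% monthly interest)): balance=$955.08 total_interest=$55.08
After 5 (year_end (apply 8% annual interest)): balance=$1031.48 total_interest=$131.48
After 6 (month_end (apply 2% monthly interest)): balance=$1052.10 total_interest=$152.10
After 7 (withdraw($50)): balance=$1002.10 total_interest=$152.10

Answer: 1002.10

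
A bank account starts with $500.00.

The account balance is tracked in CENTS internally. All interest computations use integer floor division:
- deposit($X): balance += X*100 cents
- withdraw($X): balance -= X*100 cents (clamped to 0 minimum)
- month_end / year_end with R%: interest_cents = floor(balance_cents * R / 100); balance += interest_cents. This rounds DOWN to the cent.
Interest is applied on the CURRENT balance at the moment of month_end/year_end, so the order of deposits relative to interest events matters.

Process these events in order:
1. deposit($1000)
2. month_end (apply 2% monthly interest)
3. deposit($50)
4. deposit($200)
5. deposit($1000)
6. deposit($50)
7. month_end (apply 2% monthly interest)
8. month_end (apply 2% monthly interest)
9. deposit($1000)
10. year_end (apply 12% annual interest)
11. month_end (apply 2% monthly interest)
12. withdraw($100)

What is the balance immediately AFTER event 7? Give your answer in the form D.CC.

After 1 (deposit($1000)): balance=$1500.00 total_interest=$0.00
After 2 (month_end (apply 2% monthly interest)): balance=$1530.00 total_interest=$30.00
After 3 (deposit($50)): balance=$1580.00 total_interest=$30.00
After 4 (deposit($200)): balance=$1780.00 total_interest=$30.00
After 5 (deposit($1000)): balance=$2780.00 total_interest=$30.00
After 6 (deposit($50)): balance=$2830.00 total_interest=$30.00
After 7 (month_end (apply 2% monthly interest)): balance=$2886.60 total_interest=$86.60

Answer: 2886.60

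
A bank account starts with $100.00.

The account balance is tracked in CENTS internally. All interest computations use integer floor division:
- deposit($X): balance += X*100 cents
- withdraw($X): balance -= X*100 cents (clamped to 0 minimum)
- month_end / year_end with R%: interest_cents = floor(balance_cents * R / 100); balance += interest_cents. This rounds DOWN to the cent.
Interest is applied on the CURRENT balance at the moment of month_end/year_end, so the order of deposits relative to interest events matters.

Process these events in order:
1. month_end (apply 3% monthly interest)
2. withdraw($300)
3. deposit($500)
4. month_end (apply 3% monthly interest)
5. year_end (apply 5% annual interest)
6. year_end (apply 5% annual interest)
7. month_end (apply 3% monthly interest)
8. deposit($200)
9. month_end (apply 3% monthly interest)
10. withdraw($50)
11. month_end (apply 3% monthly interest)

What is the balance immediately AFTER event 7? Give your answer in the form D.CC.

Answer: 584.81

Derivation:
After 1 (month_end (apply 3% monthly interest)): balance=$103.00 total_interest=$3.00
After 2 (withdraw($300)): balance=$0.00 total_interest=$3.00
After 3 (deposit($500)): balance=$500.00 total_interest=$3.00
After 4 (month_end (apply 3% monthly interest)): balance=$515.00 total_interest=$18.00
After 5 (year_end (apply 5% annual interest)): balance=$540.75 total_interest=$43.75
After 6 (year_end (apply 5% annual interest)): balance=$567.78 total_interest=$70.78
After 7 (month_end (apply 3% monthly interest)): balance=$584.81 total_interest=$87.81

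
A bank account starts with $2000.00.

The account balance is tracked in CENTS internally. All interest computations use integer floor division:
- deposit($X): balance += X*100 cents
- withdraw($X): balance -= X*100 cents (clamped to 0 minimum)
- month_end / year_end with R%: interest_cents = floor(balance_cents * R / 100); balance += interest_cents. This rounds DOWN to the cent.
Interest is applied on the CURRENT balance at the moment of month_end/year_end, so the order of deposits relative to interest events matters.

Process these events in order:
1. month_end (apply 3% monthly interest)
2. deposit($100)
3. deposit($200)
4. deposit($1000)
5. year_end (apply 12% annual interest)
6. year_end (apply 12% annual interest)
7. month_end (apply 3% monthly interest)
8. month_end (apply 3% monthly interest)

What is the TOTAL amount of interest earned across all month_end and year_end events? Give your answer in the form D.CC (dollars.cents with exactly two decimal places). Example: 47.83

Answer: 1171.45

Derivation:
After 1 (month_end (apply 3% monthly interest)): balance=$2060.00 total_interest=$60.00
After 2 (deposit($100)): balance=$2160.00 total_interest=$60.00
After 3 (deposit($200)): balance=$2360.00 total_interest=$60.00
After 4 (deposit($1000)): balance=$3360.00 total_interest=$60.00
After 5 (year_end (apply 12% annual interest)): balance=$3763.20 total_interest=$463.20
After 6 (year_end (apply 12% annual interest)): balance=$4214.78 total_interest=$914.78
After 7 (month_end (apply 3% monthly interest)): balance=$4341.22 total_interest=$1041.22
After 8 (month_end (apply 3% monthly interest)): balance=$4471.45 total_interest=$1171.45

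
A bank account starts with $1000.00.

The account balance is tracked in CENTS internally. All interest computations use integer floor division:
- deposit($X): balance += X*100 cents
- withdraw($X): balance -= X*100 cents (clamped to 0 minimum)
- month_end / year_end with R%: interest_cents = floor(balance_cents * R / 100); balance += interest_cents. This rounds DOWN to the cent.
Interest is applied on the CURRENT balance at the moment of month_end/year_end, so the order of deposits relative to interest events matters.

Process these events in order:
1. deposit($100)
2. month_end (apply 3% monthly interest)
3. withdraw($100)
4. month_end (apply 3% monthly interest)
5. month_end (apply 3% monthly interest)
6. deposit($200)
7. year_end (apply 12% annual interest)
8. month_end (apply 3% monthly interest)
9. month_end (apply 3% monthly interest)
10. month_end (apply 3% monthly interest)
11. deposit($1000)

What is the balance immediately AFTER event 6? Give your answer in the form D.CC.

Answer: 1295.90

Derivation:
After 1 (deposit($100)): balance=$1100.00 total_interest=$0.00
After 2 (month_end (apply 3% monthly interest)): balance=$1133.00 total_interest=$33.00
After 3 (withdraw($100)): balance=$1033.00 total_interest=$33.00
After 4 (month_end (apply 3% monthly interest)): balance=$1063.99 total_interest=$63.99
After 5 (month_end (apply 3% monthly interest)): balance=$1095.90 total_interest=$95.90
After 6 (deposit($200)): balance=$1295.90 total_interest=$95.90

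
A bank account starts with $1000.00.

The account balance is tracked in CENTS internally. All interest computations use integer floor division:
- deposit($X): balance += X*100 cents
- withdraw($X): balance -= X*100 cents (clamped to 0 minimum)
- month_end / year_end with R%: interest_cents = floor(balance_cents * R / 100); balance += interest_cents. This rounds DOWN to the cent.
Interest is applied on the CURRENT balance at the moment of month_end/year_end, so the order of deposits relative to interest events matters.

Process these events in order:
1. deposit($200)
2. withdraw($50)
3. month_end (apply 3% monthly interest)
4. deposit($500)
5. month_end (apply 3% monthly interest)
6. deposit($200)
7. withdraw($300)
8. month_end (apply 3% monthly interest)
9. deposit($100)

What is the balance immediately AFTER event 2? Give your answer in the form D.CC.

After 1 (deposit($200)): balance=$1200.00 total_interest=$0.00
After 2 (withdraw($50)): balance=$1150.00 total_interest=$0.00

Answer: 1150.00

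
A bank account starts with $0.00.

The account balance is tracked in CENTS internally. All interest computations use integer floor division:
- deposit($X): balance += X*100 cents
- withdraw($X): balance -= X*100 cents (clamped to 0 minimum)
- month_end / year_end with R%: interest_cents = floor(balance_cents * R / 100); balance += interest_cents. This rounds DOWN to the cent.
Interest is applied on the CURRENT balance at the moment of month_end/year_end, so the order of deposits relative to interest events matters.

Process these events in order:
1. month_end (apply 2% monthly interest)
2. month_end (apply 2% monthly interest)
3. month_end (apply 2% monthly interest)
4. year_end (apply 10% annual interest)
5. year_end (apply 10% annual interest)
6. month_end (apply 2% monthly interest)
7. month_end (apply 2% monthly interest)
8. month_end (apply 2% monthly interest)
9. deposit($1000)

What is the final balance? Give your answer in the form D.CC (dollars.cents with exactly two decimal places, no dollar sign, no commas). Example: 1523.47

After 1 (month_end (apply 2% monthly interest)): balance=$0.00 total_interest=$0.00
After 2 (month_end (apply 2% monthly interest)): balance=$0.00 total_interest=$0.00
After 3 (month_end (apply 2% monthly interest)): balance=$0.00 total_interest=$0.00
After 4 (year_end (apply 10% annual interest)): balance=$0.00 total_interest=$0.00
After 5 (year_end (apply 10% annual interest)): balance=$0.00 total_interest=$0.00
After 6 (month_end (apply 2% monthly interest)): balance=$0.00 total_interest=$0.00
After 7 (month_end (apply 2% monthly interest)): balance=$0.00 total_interest=$0.00
After 8 (month_end (apply 2% monthly interest)): balance=$0.00 total_interest=$0.00
After 9 (deposit($1000)): balance=$1000.00 total_interest=$0.00

Answer: 1000.00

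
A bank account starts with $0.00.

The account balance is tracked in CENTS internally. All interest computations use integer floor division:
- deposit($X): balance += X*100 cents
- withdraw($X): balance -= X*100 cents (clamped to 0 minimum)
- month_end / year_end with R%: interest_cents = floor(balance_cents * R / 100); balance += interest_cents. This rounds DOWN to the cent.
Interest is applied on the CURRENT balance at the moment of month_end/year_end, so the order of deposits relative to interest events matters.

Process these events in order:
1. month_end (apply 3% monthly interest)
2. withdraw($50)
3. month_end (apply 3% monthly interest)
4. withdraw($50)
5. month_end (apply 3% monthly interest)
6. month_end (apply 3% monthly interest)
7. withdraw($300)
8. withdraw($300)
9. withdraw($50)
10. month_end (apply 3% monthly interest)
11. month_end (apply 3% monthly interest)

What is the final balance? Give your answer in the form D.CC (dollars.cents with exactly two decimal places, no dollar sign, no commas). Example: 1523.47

After 1 (month_end (apply 3% monthly interest)): balance=$0.00 total_interest=$0.00
After 2 (withdraw($50)): balance=$0.00 total_interest=$0.00
After 3 (month_end (apply 3% monthly interest)): balance=$0.00 total_interest=$0.00
After 4 (withdraw($50)): balance=$0.00 total_interest=$0.00
After 5 (month_end (apply 3% monthly interest)): balance=$0.00 total_interest=$0.00
After 6 (month_end (apply 3% monthly interest)): balance=$0.00 total_interest=$0.00
After 7 (withdraw($300)): balance=$0.00 total_interest=$0.00
After 8 (withdraw($300)): balance=$0.00 total_interest=$0.00
After 9 (withdraw($50)): balance=$0.00 total_interest=$0.00
After 10 (month_end (apply 3% monthly interest)): balance=$0.00 total_interest=$0.00
After 11 (month_end (apply 3% monthly interest)): balance=$0.00 total_interest=$0.00

Answer: 0.00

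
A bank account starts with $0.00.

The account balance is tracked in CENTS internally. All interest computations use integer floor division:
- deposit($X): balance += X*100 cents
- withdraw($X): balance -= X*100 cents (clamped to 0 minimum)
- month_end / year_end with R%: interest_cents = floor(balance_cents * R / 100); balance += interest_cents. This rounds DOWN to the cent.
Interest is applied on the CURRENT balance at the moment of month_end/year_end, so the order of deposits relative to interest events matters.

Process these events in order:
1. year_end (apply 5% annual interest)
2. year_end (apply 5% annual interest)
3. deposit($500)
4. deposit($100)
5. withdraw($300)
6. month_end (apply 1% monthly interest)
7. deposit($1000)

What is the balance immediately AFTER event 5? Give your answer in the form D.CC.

Answer: 300.00

Derivation:
After 1 (year_end (apply 5% annual interest)): balance=$0.00 total_interest=$0.00
After 2 (year_end (apply 5% annual interest)): balance=$0.00 total_interest=$0.00
After 3 (deposit($500)): balance=$500.00 total_interest=$0.00
After 4 (deposit($100)): balance=$600.00 total_interest=$0.00
After 5 (withdraw($300)): balance=$300.00 total_interest=$0.00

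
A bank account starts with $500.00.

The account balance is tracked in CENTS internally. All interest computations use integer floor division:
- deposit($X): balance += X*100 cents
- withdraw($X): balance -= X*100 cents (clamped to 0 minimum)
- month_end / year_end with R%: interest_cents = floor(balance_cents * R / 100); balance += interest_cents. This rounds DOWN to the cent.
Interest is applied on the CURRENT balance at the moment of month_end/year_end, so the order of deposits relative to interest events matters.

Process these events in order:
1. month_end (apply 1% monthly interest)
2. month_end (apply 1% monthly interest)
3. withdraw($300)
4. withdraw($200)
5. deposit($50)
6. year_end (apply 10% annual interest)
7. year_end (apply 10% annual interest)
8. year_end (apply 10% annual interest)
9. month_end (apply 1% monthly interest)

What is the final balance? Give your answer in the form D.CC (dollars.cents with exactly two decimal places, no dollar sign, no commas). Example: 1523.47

Answer: 80.70

Derivation:
After 1 (month_end (apply 1% monthly interest)): balance=$505.00 total_interest=$5.00
After 2 (month_end (apply 1% monthly interest)): balance=$510.05 total_interest=$10.05
After 3 (withdraw($300)): balance=$210.05 total_interest=$10.05
After 4 (withdraw($200)): balance=$10.05 total_interest=$10.05
After 5 (deposit($50)): balance=$60.05 total_interest=$10.05
After 6 (year_end (apply 10% annual interest)): balance=$66.05 total_interest=$16.05
After 7 (year_end (apply 10% annual interest)): balance=$72.65 total_interest=$22.65
After 8 (year_end (apply 10% annual interest)): balance=$79.91 total_interest=$29.91
After 9 (month_end (apply 1% monthly interest)): balance=$80.70 total_interest=$30.70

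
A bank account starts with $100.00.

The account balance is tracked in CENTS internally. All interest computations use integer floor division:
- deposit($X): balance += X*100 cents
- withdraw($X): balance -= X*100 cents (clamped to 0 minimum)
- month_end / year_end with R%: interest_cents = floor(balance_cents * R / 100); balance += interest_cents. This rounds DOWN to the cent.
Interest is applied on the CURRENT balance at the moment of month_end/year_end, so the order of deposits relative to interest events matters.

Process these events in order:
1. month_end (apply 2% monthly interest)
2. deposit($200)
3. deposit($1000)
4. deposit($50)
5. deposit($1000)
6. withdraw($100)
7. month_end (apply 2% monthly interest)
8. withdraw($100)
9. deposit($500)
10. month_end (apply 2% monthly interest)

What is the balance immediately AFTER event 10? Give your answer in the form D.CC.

After 1 (month_end (apply 2% monthly interest)): balance=$102.00 total_interest=$2.00
After 2 (deposit($200)): balance=$302.00 total_interest=$2.00
After 3 (deposit($1000)): balance=$1302.00 total_interest=$2.00
After 4 (deposit($50)): balance=$1352.00 total_interest=$2.00
After 5 (deposit($1000)): balance=$2352.00 total_interest=$2.00
After 6 (withdraw($100)): balance=$2252.00 total_interest=$2.00
After 7 (month_end (apply 2% monthly interest)): balance=$2297.04 total_interest=$47.04
After 8 (withdraw($100)): balance=$2197.04 total_interest=$47.04
After 9 (deposit($500)): balance=$2697.04 total_interest=$47.04
After 10 (month_end (apply 2% monthly interest)): balance=$2750.98 total_interest=$100.98

Answer: 2750.98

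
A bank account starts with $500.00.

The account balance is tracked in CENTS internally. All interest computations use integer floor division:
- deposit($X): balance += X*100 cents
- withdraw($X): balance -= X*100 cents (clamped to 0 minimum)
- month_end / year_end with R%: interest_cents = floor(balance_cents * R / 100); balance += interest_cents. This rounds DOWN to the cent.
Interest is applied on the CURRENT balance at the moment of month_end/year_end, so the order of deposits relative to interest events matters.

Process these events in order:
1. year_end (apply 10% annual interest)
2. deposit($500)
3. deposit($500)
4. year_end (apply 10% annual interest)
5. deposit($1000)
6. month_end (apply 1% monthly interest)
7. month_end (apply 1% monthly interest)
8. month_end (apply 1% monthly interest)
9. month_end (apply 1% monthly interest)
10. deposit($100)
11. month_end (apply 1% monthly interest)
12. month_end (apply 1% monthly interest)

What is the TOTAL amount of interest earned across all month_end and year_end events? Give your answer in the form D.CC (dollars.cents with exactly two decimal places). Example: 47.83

After 1 (year_end (apply 10% annual interest)): balance=$550.00 total_interest=$50.00
After 2 (deposit($500)): balance=$1050.00 total_interest=$50.00
After 3 (deposit($500)): balance=$1550.00 total_interest=$50.00
After 4 (year_end (apply 10% annual interest)): balance=$1705.00 total_interest=$205.00
After 5 (deposit($1000)): balance=$2705.00 total_interest=$205.00
After 6 (month_end (apply 1% monthly interest)): balance=$2732.05 total_interest=$232.05
After 7 (month_end (apply 1% monthly interest)): balance=$2759.37 total_interest=$259.37
After 8 (month_end (apply 1% monthly interest)): balance=$2786.96 total_interest=$286.96
After 9 (month_end (apply 1% monthly interest)): balance=$2814.82 total_interest=$314.82
After 10 (deposit($100)): balance=$2914.82 total_interest=$314.82
After 11 (month_end (apply 1% monthly interest)): balance=$2943.96 total_interest=$343.96
After 12 (month_end (apply 1% monthly interest)): balance=$2973.39 total_interest=$373.39

Answer: 373.39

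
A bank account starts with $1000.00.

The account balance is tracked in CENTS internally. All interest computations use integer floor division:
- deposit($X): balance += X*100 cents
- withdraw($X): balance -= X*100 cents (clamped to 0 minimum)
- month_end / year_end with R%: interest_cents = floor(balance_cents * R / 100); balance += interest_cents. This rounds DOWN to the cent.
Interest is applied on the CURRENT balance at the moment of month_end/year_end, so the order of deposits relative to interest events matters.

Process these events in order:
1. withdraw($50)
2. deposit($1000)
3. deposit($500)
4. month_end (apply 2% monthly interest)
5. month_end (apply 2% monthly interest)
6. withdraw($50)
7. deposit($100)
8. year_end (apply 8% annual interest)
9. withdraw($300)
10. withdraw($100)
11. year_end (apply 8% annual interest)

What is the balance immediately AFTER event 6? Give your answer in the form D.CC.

Answer: 2498.98

Derivation:
After 1 (withdraw($50)): balance=$950.00 total_interest=$0.00
After 2 (deposit($1000)): balance=$1950.00 total_interest=$0.00
After 3 (deposit($500)): balance=$2450.00 total_interest=$0.00
After 4 (month_end (apply 2% monthly interest)): balance=$2499.00 total_interest=$49.00
After 5 (month_end (apply 2% monthly interest)): balance=$2548.98 total_interest=$98.98
After 6 (withdraw($50)): balance=$2498.98 total_interest=$98.98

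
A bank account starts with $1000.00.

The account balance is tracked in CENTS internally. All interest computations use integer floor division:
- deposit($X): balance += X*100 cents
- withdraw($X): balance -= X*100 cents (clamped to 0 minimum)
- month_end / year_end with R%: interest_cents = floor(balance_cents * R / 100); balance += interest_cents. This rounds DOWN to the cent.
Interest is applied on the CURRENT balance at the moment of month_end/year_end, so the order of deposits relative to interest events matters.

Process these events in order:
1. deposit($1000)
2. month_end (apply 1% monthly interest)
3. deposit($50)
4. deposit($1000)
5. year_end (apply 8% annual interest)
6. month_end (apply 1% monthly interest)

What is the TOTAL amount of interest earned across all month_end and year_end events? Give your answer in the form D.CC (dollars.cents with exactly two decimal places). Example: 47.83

After 1 (deposit($1000)): balance=$2000.00 total_interest=$0.00
After 2 (month_end (apply 1% monthly interest)): balance=$2020.00 total_interest=$20.00
After 3 (deposit($50)): balance=$2070.00 total_interest=$20.00
After 4 (deposit($1000)): balance=$3070.00 total_interest=$20.00
After 5 (year_end (apply 8% annual interest)): balance=$3315.60 total_interest=$265.60
After 6 (month_end (apply 1% monthly interest)): balance=$3348.75 total_interest=$298.75

Answer: 298.75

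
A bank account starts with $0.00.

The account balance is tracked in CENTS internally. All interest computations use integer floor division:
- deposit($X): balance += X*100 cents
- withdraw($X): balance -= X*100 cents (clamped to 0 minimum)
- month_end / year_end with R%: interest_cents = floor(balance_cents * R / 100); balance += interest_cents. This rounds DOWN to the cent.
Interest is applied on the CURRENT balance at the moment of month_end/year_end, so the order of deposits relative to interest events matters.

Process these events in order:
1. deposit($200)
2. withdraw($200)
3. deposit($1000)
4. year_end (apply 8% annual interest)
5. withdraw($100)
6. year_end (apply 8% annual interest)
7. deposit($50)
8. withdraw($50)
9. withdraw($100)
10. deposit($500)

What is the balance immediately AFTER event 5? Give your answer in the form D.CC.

Answer: 980.00

Derivation:
After 1 (deposit($200)): balance=$200.00 total_interest=$0.00
After 2 (withdraw($200)): balance=$0.00 total_interest=$0.00
After 3 (deposit($1000)): balance=$1000.00 total_interest=$0.00
After 4 (year_end (apply 8% annual interest)): balance=$1080.00 total_interest=$80.00
After 5 (withdraw($100)): balance=$980.00 total_interest=$80.00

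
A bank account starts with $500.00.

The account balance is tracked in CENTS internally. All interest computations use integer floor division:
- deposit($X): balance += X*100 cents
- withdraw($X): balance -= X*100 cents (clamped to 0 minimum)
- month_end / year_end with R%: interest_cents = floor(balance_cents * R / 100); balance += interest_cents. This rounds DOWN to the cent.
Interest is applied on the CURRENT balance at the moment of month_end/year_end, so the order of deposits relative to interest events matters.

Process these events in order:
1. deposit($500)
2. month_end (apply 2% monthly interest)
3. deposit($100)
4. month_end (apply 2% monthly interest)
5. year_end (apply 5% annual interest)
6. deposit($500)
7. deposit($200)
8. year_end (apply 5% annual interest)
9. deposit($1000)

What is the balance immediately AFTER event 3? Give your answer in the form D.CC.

Answer: 1120.00

Derivation:
After 1 (deposit($500)): balance=$1000.00 total_interest=$0.00
After 2 (month_end (apply 2% monthly interest)): balance=$1020.00 total_interest=$20.00
After 3 (deposit($100)): balance=$1120.00 total_interest=$20.00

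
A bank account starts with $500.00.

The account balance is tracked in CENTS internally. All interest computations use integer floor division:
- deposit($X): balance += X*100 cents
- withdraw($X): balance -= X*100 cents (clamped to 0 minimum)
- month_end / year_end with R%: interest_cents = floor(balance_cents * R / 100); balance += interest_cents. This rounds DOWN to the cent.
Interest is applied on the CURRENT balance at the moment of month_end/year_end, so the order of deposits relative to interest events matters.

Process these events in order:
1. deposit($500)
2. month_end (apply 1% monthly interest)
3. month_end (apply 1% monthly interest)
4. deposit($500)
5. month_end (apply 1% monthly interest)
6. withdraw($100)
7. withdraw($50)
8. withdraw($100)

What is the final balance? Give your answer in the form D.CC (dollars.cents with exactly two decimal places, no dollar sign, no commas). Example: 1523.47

Answer: 1285.30

Derivation:
After 1 (deposit($500)): balance=$1000.00 total_interest=$0.00
After 2 (month_end (apply 1% monthly interest)): balance=$1010.00 total_interest=$10.00
After 3 (month_end (apply 1% monthly interest)): balance=$1020.10 total_interest=$20.10
After 4 (deposit($500)): balance=$1520.10 total_interest=$20.10
After 5 (month_end (apply 1% monthly interest)): balance=$1535.30 total_interest=$35.30
After 6 (withdraw($100)): balance=$1435.30 total_interest=$35.30
After 7 (withdraw($50)): balance=$1385.30 total_interest=$35.30
After 8 (withdraw($100)): balance=$1285.30 total_interest=$35.30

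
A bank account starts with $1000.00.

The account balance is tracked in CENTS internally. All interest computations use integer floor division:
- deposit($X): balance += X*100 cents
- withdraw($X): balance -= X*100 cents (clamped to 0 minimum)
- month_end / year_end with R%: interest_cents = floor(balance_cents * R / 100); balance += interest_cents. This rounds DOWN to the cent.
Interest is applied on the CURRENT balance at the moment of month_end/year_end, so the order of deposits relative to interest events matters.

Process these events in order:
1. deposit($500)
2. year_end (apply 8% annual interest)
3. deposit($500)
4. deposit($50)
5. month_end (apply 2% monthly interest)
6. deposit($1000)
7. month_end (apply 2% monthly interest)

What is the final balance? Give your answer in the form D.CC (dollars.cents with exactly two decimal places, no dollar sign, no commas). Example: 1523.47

Answer: 3277.66

Derivation:
After 1 (deposit($500)): balance=$1500.00 total_interest=$0.00
After 2 (year_end (apply 8% annual interest)): balance=$1620.00 total_interest=$120.00
After 3 (deposit($500)): balance=$2120.00 total_interest=$120.00
After 4 (deposit($50)): balance=$2170.00 total_interest=$120.00
After 5 (month_end (apply 2% monthly interest)): balance=$2213.40 total_interest=$163.40
After 6 (deposit($1000)): balance=$3213.40 total_interest=$163.40
After 7 (month_end (apply 2% monthly interest)): balance=$3277.66 total_interest=$227.66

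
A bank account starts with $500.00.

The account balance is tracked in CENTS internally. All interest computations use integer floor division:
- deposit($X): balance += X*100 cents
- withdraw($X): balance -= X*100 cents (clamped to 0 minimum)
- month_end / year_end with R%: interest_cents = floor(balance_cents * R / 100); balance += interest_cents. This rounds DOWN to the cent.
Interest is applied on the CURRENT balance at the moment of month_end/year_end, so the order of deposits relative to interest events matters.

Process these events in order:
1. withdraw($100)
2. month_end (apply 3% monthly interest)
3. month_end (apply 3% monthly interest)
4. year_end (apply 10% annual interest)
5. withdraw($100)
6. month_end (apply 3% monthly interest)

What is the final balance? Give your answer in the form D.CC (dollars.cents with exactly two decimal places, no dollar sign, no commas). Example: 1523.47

Answer: 377.79

Derivation:
After 1 (withdraw($100)): balance=$400.00 total_interest=$0.00
After 2 (month_end (apply 3% monthly interest)): balance=$412.00 total_interest=$12.00
After 3 (month_end (apply 3% monthly interest)): balance=$424.36 total_interest=$24.36
After 4 (year_end (apply 10% annual interest)): balance=$466.79 total_interest=$66.79
After 5 (withdraw($100)): balance=$366.79 total_interest=$66.79
After 6 (month_end (apply 3% monthly interest)): balance=$377.79 total_interest=$77.79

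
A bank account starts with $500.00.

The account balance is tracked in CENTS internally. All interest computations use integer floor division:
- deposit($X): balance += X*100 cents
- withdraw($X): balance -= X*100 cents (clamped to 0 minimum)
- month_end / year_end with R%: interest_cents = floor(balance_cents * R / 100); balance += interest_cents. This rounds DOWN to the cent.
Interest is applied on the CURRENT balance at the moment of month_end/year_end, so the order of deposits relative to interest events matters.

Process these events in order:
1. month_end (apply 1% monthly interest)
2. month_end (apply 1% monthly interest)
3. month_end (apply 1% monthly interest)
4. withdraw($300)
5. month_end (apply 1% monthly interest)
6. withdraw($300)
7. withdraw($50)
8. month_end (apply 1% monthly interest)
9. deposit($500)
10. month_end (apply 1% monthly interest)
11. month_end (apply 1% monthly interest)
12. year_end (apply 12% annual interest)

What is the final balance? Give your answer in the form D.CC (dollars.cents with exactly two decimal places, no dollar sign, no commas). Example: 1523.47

After 1 (month_end (apply 1% monthly interest)): balance=$505.00 total_interest=$5.00
After 2 (month_end (apply 1% monthly interest)): balance=$510.05 total_interest=$10.05
After 3 (month_end (apply 1% monthly interest)): balance=$515.15 total_interest=$15.15
After 4 (withdraw($300)): balance=$215.15 total_interest=$15.15
After 5 (month_end (apply 1% monthly interest)): balance=$217.30 total_interest=$17.30
After 6 (withdraw($300)): balance=$0.00 total_interest=$17.30
After 7 (withdraw($50)): balance=$0.00 total_interest=$17.30
After 8 (month_end (apply 1% monthly interest)): balance=$0.00 total_interest=$17.30
After 9 (deposit($500)): balance=$500.00 total_interest=$17.30
After 10 (month_end (apply 1% monthly interest)): balance=$505.00 total_interest=$22.30
After 11 (month_end (apply 1% monthly interest)): balance=$510.05 total_interest=$27.35
After 12 (year_end (apply 12% annual interest)): balance=$571.25 total_interest=$88.55

Answer: 571.25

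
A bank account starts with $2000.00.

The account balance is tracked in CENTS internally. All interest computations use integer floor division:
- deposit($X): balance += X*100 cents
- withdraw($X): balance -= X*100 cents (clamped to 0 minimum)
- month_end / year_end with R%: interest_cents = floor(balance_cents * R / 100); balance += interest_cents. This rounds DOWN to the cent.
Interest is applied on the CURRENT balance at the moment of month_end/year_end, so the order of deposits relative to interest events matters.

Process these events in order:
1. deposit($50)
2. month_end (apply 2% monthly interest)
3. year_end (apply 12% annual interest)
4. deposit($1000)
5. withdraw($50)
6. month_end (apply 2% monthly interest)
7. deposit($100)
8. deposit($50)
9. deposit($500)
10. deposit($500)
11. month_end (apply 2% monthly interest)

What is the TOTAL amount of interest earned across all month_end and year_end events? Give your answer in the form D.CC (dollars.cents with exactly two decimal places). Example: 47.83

After 1 (deposit($50)): balance=$2050.00 total_interest=$0.00
After 2 (month_end (apply 2% monthly interest)): balance=$2091.00 total_interest=$41.00
After 3 (year_end (apply 12% annual interest)): balance=$2341.92 total_interest=$291.92
After 4 (deposit($1000)): balance=$3341.92 total_interest=$291.92
After 5 (withdraw($50)): balance=$3291.92 total_interest=$291.92
After 6 (month_end (apply 2% monthly interest)): balance=$3357.75 total_interest=$357.75
After 7 (deposit($100)): balance=$3457.75 total_interest=$357.75
After 8 (deposit($50)): balance=$3507.75 total_interest=$357.75
After 9 (deposit($500)): balance=$4007.75 total_interest=$357.75
After 10 (deposit($500)): balance=$4507.75 total_interest=$357.75
After 11 (month_end (apply 2% monthly interest)): balance=$4597.90 total_interest=$447.90

Answer: 447.90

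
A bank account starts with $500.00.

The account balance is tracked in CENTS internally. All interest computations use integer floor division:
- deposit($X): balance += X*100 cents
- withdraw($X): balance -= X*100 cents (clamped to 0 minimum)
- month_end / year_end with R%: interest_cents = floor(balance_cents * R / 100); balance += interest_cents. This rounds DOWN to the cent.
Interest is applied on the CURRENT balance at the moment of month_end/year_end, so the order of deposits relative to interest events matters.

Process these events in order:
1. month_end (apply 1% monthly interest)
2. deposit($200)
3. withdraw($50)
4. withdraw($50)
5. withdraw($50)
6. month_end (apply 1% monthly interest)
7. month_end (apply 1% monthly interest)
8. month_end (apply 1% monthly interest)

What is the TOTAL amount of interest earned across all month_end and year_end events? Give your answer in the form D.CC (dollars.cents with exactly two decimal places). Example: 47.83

After 1 (month_end (apply 1% monthly interest)): balance=$505.00 total_interest=$5.00
After 2 (deposit($200)): balance=$705.00 total_interest=$5.00
After 3 (withdraw($50)): balance=$655.00 total_interest=$5.00
After 4 (withdraw($50)): balance=$605.00 total_interest=$5.00
After 5 (withdraw($50)): balance=$555.00 total_interest=$5.00
After 6 (month_end (apply 1% monthly interest)): balance=$560.55 total_interest=$10.55
After 7 (month_end (apply 1% monthly interest)): balance=$566.15 total_interest=$16.15
After 8 (month_end (apply 1% monthly interest)): balance=$571.81 total_interest=$21.81

Answer: 21.81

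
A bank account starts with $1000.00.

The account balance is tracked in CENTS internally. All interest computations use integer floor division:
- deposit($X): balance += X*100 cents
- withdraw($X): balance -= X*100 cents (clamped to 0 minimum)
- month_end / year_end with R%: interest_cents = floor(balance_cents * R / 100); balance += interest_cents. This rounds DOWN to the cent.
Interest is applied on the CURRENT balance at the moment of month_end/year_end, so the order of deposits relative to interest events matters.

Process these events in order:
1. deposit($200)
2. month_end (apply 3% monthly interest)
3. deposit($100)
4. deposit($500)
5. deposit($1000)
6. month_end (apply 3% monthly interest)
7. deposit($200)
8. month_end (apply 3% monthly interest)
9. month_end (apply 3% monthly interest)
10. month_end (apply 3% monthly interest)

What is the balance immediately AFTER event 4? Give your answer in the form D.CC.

Answer: 1836.00

Derivation:
After 1 (deposit($200)): balance=$1200.00 total_interest=$0.00
After 2 (month_end (apply 3% monthly interest)): balance=$1236.00 total_interest=$36.00
After 3 (deposit($100)): balance=$1336.00 total_interest=$36.00
After 4 (deposit($500)): balance=$1836.00 total_interest=$36.00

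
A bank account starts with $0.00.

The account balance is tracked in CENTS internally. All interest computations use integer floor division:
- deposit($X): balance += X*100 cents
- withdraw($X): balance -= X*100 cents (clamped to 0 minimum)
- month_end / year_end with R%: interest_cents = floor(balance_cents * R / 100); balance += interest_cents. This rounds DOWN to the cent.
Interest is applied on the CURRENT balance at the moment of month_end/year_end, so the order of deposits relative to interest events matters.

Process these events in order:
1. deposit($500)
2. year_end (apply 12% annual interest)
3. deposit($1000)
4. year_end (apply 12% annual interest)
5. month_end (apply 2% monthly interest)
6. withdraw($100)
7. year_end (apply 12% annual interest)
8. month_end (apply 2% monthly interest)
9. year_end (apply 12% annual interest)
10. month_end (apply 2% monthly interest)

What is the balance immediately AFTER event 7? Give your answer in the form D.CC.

Answer: 1883.99

Derivation:
After 1 (deposit($500)): balance=$500.00 total_interest=$0.00
After 2 (year_end (apply 12% annual interest)): balance=$560.00 total_interest=$60.00
After 3 (deposit($1000)): balance=$1560.00 total_interest=$60.00
After 4 (year_end (apply 12% annual interest)): balance=$1747.20 total_interest=$247.20
After 5 (month_end (apply 2% monthly interest)): balance=$1782.14 total_interest=$282.14
After 6 (withdraw($100)): balance=$1682.14 total_interest=$282.14
After 7 (year_end (apply 12% annual interest)): balance=$1883.99 total_interest=$483.99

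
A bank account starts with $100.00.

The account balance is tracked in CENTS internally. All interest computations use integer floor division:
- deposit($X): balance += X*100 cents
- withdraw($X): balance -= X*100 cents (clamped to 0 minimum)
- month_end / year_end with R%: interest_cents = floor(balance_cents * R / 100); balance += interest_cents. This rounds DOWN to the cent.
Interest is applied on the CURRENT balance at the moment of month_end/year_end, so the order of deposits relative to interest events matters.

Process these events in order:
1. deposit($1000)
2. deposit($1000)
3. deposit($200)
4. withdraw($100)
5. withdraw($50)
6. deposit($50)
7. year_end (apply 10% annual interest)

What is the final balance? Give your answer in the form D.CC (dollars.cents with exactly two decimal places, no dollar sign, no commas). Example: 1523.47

Answer: 2420.00

Derivation:
After 1 (deposit($1000)): balance=$1100.00 total_interest=$0.00
After 2 (deposit($1000)): balance=$2100.00 total_interest=$0.00
After 3 (deposit($200)): balance=$2300.00 total_interest=$0.00
After 4 (withdraw($100)): balance=$2200.00 total_interest=$0.00
After 5 (withdraw($50)): balance=$2150.00 total_interest=$0.00
After 6 (deposit($50)): balance=$2200.00 total_interest=$0.00
After 7 (year_end (apply 10% annual interest)): balance=$2420.00 total_interest=$220.00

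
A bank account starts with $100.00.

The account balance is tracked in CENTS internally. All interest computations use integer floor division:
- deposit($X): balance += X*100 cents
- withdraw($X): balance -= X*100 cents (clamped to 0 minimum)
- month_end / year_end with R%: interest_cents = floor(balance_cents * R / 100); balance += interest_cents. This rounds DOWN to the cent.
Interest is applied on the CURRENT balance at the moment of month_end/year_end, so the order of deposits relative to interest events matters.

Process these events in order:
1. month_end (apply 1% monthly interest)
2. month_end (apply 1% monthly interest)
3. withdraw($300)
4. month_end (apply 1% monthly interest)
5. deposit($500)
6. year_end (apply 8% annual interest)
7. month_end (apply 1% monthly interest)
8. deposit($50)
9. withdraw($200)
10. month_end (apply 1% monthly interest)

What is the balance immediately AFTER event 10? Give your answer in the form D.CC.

After 1 (month_end (apply 1% monthly interest)): balance=$101.00 total_interest=$1.00
After 2 (month_end (apply 1% monthly interest)): balance=$102.01 total_interest=$2.01
After 3 (withdraw($300)): balance=$0.00 total_interest=$2.01
After 4 (month_end (apply 1% monthly interest)): balance=$0.00 total_interest=$2.01
After 5 (deposit($500)): balance=$500.00 total_interest=$2.01
After 6 (year_end (apply 8% annual interest)): balance=$540.00 total_interest=$42.01
After 7 (month_end (apply 1% monthly interest)): balance=$545.40 total_interest=$47.41
After 8 (deposit($50)): balance=$595.40 total_interest=$47.41
After 9 (withdraw($200)): balance=$395.40 total_interest=$47.41
After 10 (month_end (apply 1% monthly interest)): balance=$399.35 total_interest=$51.36

Answer: 399.35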